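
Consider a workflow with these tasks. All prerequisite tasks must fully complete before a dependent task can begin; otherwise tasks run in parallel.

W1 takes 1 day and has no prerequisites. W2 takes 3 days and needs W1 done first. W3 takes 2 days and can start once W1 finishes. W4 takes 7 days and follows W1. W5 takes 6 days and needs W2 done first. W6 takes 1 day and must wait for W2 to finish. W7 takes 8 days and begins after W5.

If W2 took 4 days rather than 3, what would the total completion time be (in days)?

As given, the longest chain is W1→W2→W5→W7 = 1+3+6+8 = 18, so the finish is 18 days.
W2 lies on that path, so at 4 days the path becomes 19 days.
No other chain overtakes it, so the finish is 19 days.

19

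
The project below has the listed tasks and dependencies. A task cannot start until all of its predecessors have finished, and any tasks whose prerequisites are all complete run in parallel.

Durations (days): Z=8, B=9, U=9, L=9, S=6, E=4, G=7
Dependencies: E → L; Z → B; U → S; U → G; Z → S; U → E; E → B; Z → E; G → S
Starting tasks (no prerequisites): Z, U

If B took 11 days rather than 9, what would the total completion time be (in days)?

Actual critical path: U→E→B = 9+4+9 = 22 ⇒ 22 days.
B lies on that path, so at 11 days the path becomes 24 days.
The critical path is still U→E→B; finish is now 24 days.

24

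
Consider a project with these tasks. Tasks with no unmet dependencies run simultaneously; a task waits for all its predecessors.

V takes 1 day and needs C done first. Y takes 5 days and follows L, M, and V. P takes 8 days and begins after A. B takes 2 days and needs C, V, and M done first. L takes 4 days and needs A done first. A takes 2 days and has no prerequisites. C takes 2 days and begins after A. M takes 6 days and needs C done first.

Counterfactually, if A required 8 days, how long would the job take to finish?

21

Actual critical path: A→C→M→Y = 2+2+6+5 = 15 ⇒ 15 days.
A lies on that path, so at 8 days the path becomes 21 days.
The critical path is still A→C→M→Y; finish is now 21 days.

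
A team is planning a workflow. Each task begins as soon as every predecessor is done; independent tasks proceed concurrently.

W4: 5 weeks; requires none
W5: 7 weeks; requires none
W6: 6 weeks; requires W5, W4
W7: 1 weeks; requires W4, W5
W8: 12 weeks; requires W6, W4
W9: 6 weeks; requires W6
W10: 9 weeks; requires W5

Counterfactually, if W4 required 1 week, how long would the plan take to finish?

25

Critical path before the change: W5→W6→W8 = 7+6+12 = 25 giving 25 weeks.
The longest path through W4 is only 23 weeks, so W4 has float 2.
No other chain overtakes it, so the finish is 25 weeks.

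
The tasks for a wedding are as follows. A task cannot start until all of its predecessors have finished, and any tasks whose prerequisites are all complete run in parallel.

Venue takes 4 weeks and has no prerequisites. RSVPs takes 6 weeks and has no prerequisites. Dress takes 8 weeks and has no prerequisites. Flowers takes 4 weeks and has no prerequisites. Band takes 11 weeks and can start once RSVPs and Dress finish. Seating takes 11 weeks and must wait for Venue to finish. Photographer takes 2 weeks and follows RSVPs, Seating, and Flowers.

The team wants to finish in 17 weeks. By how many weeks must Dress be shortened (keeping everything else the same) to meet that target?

Current finish: 19 weeks; target: 17.
Dress is on every critical path, so each week cut from Dress cuts the finish by one (this holds down to a finish of 17).
Need 19 − 17 = 2 weeks off Dress → Dress becomes 6 weeks, finish becomes 17.

2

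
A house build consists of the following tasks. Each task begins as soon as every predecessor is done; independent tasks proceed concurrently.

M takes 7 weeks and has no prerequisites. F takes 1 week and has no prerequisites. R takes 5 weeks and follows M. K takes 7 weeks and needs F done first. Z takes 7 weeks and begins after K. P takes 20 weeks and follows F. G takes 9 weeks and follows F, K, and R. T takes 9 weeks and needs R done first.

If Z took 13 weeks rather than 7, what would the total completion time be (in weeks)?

Critical path before the change: M→R→G = 7+5+9 = 21 giving 21 weeks.
Z is off the critical path — its longest chain is 15 weeks, giving 6 of slack.
That remains the longest chain; total 21 weeks.

21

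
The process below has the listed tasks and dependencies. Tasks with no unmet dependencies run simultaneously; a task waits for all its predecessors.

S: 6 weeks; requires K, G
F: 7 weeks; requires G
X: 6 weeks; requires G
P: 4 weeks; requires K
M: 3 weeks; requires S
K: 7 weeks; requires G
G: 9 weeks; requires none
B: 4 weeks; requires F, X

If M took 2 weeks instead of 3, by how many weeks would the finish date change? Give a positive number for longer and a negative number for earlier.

-1

As given, the longest chain is G→K→S→M = 9+7+6+3 = 25, so the finish is 25 weeks.
Since M is critical, the -1 change carries straight to that chain (now 24 weeks).
No other chain overtakes it, so the finish is 24 weeks.
Change in finish: 24 − 25 = -1 weeks.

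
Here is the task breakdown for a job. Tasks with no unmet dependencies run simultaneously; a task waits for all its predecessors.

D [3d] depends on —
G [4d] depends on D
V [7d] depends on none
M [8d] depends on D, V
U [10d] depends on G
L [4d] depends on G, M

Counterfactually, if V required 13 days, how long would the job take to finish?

The binding path is V→M→L = 7+8+4 = 19; finish at 19 days.
V lies on that path, so at 13 days the path becomes 25 days.
No other chain overtakes it, so the finish is 25 days.

25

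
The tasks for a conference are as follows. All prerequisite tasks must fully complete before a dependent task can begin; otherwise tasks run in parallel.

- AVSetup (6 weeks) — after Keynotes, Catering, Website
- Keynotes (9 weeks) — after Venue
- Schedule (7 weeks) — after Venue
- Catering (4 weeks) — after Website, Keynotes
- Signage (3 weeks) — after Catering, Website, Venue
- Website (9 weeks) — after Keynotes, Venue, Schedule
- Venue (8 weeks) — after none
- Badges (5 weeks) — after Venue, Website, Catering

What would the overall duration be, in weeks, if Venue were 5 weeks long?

As given, the longest chain is Venue→Keynotes→Website→Catering→AVSetup = 8+9+9+4+6 = 36, so the finish is 36 weeks.
Since Venue is critical, the -3 change carries straight to that chain (now 33 weeks).
The critical path is still Venue→Keynotes→Website→Catering→AVSetup; finish is now 33 weeks.

33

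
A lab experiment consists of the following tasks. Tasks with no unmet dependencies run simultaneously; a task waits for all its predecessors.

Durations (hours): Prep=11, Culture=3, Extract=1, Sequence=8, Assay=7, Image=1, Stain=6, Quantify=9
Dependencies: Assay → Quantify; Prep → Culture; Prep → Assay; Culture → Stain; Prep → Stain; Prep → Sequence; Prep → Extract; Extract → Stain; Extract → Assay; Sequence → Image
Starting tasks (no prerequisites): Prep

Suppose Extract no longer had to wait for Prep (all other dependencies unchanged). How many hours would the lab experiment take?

27

Before: longest chain Prep→Extract→Assay→Quantify = 11+1+7+9 = 28, finish 28.
Without Prep→Extract, Extract's earliest start moves from 11 to 0.
The longest chain is now Prep→Assay→Quantify = 11+7+9 = 27, so the lab experiment takes 27 hours.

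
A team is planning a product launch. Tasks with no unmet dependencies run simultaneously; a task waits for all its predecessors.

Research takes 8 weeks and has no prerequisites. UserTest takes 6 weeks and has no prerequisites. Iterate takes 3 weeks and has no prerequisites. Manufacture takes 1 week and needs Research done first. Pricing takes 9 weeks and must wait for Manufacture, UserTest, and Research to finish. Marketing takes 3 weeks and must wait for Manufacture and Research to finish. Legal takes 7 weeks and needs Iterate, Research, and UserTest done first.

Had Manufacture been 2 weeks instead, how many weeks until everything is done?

19

Critical path before the change: Research→Manufacture→Pricing = 8+1+9 = 18 giving 18 weeks.
Since Manufacture is critical, the +1 change carries straight to that chain (now 19 weeks).
No other chain overtakes it, so the finish is 19 weeks.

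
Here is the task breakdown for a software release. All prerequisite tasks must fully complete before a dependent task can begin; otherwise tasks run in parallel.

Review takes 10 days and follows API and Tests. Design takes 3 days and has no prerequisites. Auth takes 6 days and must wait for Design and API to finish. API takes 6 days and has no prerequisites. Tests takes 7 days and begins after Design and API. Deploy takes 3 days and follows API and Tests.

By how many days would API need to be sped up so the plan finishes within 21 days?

Current finish: 23 days; target: 21.
API is on every critical path, so each day cut from API cuts the finish by one (this holds down to a finish of 20).
Need 23 − 21 = 2 days off API → API becomes 4 days, finish becomes 21.

2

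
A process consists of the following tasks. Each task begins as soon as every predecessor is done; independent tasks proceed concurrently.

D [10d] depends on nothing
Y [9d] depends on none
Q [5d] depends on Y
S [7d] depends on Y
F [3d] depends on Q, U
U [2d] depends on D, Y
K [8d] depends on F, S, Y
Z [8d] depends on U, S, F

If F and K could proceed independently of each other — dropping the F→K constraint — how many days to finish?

25

Original critical path: Y→Q→F→K = 9+5+3+8 = 25 ⇒ 25 days.
Without F→K, K's earliest start moves from 17 to 16.
After: Y→Q→F→Z = 9+5+3+8 = 25 → 25 days.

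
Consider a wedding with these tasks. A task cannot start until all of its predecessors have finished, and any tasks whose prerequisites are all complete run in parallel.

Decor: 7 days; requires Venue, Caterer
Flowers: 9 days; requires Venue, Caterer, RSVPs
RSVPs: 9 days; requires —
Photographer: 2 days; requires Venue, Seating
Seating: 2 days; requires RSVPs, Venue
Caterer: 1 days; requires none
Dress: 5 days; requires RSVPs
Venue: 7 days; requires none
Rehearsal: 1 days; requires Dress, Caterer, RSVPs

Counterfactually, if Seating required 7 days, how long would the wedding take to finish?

The binding path is RSVPs→Flowers = 9+9 = 18; finish at 18 days.
Seating has 5 days of float (longest path through it is 13).
No other chain overtakes it, so the finish is 18 days.

18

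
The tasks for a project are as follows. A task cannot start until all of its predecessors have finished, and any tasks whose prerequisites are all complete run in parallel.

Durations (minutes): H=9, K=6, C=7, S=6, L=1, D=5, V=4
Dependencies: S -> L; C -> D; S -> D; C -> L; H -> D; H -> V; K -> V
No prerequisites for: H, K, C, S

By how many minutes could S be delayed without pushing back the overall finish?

H→D = 9+5 = 14 sets the makespan at 14 minutes.
Longest path through S: 11 minutes (earliest finish 6, latest finish 9).
Slack of S = 3 − 0 = 3 minutes.

3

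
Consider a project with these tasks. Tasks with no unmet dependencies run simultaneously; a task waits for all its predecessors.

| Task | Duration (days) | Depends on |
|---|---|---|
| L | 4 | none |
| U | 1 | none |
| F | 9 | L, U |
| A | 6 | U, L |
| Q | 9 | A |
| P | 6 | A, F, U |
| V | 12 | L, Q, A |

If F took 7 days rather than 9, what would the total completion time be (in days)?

31

Critical path before the change: L→A→Q→V = 4+6+9+12 = 31 giving 31 days.
F has 12 days of float (longest path through it is 19).
The critical path is still L→A→Q→V; finish is now 31 days.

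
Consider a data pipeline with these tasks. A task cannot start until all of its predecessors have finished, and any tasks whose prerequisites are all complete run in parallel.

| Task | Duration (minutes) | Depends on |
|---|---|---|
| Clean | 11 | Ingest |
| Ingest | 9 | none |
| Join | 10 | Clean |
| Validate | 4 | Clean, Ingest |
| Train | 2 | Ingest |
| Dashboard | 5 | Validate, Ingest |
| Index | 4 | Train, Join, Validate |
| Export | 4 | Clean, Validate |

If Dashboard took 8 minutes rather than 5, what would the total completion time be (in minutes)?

34

As given, the longest chain is Ingest→Clean→Join→Index = 9+11+10+4 = 34, so the finish is 34 minutes.
Dashboard has 5 minutes of float (longest path through it is 29).
No other chain overtakes it, so the finish is 34 minutes.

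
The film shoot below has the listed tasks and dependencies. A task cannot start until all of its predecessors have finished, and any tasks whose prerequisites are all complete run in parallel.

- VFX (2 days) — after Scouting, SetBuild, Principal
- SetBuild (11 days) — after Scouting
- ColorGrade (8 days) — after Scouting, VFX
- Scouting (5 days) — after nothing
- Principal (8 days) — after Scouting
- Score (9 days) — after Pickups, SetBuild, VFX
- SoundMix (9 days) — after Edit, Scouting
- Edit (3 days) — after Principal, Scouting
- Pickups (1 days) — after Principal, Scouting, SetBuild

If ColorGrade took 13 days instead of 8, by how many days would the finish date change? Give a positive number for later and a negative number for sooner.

4

As given, the longest chain is Scouting→SetBuild→VFX→Score = 5+11+2+9 = 27, so the finish is 27 days.
ColorGrade is off the critical path — its longest chain is 26 days, giving 1 of slack.
The binding chain switches to Scouting→SetBuild→VFX→ColorGrade = 5+11+2+13 = 31; finish 31 days.
Change in finish: 31 − 27 = +4 days.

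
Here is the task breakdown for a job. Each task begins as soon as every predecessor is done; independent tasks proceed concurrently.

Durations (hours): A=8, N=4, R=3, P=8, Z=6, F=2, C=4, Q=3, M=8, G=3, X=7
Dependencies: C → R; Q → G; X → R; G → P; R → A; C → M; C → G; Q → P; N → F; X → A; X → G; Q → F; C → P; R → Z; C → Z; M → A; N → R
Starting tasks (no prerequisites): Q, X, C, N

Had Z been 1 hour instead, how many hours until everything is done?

20

As given, the longest chain is C→M→A = 4+8+8 = 20, so the finish is 20 hours.
Z has 4 hours of float (longest path through it is 16).
That remains the longest chain; total 20 hours.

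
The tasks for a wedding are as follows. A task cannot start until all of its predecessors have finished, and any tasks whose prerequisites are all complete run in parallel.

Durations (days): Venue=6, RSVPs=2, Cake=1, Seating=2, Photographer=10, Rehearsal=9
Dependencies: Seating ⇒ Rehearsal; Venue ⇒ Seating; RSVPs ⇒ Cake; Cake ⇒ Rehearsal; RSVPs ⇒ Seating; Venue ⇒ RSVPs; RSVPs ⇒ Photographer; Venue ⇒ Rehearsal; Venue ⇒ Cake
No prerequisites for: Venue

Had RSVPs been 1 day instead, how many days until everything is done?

18

Critical path before the change: Venue→RSVPs→Seating→Rehearsal = 6+2+2+9 = 19 giving 19 days.
Since RSVPs is critical, the -1 change carries straight to that chain (now 18 days).
The critical path is still Venue→RSVPs→Seating→Rehearsal; finish is now 18 days.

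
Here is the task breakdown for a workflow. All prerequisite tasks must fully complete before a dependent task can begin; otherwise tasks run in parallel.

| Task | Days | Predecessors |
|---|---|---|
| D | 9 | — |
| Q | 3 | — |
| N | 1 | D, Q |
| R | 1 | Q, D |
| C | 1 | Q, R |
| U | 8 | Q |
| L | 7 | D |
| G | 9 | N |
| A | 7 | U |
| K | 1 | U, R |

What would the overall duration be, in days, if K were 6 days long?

19

Baseline: D→N→G = 9+1+9 = 19 → 19 days.
The longest path through K is only 12 days, so K has float 7.
The critical path is still D→N→G; finish is now 19 days.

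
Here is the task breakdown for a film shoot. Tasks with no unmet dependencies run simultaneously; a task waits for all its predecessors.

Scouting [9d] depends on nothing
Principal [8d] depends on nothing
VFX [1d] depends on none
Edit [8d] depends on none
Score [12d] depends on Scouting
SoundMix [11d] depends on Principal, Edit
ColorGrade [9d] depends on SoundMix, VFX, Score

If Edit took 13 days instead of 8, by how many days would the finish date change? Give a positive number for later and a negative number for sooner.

3

Baseline: Scouting→Score→ColorGrade = 9+12+9 = 30 → 30 days.
The longest path through Edit is only 28 days, so Edit has float 2.
New critical path: Edit→SoundMix→ColorGrade = 13+11+9 = 33 ⇒ 33 days.
Change in finish: 33 − 30 = +3 days.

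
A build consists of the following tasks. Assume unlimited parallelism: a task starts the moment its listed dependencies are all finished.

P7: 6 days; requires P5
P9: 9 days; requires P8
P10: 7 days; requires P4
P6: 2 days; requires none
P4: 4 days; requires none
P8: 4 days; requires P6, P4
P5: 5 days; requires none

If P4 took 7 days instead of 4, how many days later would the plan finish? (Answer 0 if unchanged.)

3

Actual critical path: P4→P8→P9 = 4+4+9 = 17 ⇒ 17 days.
P4 lies on that path, so at 7 days the path becomes 20 days.
The critical path is still P4→P8→P9; finish is now 20 days.
Change in finish: 20 − 17 = +3 days.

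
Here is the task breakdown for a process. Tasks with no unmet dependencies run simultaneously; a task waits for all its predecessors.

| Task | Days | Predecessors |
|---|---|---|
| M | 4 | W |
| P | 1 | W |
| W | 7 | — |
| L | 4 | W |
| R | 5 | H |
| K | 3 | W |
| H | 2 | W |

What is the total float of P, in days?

The longest chain is W→H→R = 7+2+5 = 14; overall finish 14 days.
The longest chain containing P totals 8 days.
Slack of P = 13 − 7 = 6 days.

6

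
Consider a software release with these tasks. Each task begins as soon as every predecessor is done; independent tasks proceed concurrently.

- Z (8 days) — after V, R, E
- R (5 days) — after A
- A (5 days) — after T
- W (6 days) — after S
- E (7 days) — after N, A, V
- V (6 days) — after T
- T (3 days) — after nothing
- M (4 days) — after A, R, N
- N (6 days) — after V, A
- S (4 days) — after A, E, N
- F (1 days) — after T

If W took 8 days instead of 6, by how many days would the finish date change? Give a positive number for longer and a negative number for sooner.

2

Actual critical path: T→V→N→E→S→W = 3+6+6+7+4+6 = 32 ⇒ 32 days.
Since W is critical, the +2 change carries straight to that chain (now 34 days).
That remains the longest chain; total 34 days.
Change in finish: 34 − 32 = +2 days.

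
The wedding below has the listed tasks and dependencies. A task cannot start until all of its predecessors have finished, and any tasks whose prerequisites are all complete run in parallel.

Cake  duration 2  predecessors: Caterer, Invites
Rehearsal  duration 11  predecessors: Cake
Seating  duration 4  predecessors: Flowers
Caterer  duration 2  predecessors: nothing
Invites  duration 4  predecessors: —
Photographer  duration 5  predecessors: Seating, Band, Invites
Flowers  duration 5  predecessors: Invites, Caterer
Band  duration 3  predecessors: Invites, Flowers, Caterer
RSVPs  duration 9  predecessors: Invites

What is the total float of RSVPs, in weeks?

The longest chain is Invites→Flowers→Seating→Photographer = 4+5+4+5 = 18; overall finish 18 weeks.
RSVPs finishes as early as 13 and must finish by 18.
Slack of RSVPs = 9 − 4 = 5 weeks.

5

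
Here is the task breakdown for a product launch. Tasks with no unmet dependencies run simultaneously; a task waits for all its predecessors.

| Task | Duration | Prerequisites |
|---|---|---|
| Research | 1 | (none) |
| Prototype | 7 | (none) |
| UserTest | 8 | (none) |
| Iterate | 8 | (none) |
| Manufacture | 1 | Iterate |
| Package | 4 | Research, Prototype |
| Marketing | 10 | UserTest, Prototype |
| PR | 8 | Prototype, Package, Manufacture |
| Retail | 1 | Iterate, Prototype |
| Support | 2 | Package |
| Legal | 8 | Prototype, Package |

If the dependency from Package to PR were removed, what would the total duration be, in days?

Original critical path: Prototype→Package→PR = 7+4+8 = 19 ⇒ 19 days.
Without Package→PR, PR's earliest start moves from 11 to 9.
New critical path: Prototype→Package→Legal = 7+4+8 = 19 ⇒ 19 days.

19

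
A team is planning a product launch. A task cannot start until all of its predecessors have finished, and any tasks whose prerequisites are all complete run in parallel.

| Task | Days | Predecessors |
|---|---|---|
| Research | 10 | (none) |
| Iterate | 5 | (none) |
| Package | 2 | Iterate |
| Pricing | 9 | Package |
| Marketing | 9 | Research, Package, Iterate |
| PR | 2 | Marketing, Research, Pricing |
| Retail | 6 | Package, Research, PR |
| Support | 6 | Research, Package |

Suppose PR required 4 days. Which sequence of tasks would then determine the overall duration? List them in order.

Research, Marketing, PR, Retail

Baseline: Research→Marketing→PR→Retail = 10+9+2+6 = 27 → 27 days.
Since PR is critical, the +2 change carries straight to that chain (now 29 days).
No other chain overtakes it, so the finish is 29 days.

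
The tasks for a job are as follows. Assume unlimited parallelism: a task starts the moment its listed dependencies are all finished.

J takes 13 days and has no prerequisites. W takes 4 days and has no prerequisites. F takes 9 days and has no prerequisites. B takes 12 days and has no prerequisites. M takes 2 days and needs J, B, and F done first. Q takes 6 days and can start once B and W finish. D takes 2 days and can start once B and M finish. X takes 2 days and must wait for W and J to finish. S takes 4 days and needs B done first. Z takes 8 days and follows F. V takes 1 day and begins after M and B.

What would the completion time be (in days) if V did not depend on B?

18

With the dependency in place, B→Q = 12+6 = 18 sets the finish at 18 days.
Dropping B→V doesn't change V's earliest start (15); another predecessor still binds.
The longest chain is now B→Q = 12+6 = 18, so the plan takes 18 days.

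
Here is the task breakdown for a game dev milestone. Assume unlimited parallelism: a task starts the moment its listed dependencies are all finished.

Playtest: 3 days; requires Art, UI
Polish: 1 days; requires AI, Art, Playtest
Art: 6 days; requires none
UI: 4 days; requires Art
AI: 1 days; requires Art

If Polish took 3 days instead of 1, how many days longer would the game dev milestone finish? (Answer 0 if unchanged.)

2

The binding path is Art→UI→Playtest→Polish = 6+4+3+1 = 14; finish at 14 days.
Polish is on the critical path; changing it to 3 makes that path 16 days.
That remains the longest chain; total 16 days.
Change in finish: 16 − 14 = +2 days.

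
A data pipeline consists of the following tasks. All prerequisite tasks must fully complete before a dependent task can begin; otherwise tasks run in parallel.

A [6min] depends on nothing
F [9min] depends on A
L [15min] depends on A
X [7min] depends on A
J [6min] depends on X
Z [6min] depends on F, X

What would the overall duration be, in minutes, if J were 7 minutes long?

21

Actual critical path: A→F→Z = 6+9+6 = 21 ⇒ 21 minutes.
The longest path through J is only 19 minutes, so J has float 2.
That remains the longest chain; total 21 minutes.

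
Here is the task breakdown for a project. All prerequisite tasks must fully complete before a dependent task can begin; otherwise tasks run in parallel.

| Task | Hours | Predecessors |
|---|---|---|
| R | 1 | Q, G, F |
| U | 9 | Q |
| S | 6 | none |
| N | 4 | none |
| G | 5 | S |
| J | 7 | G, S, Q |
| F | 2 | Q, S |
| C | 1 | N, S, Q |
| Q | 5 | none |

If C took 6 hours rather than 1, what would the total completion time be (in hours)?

18

As given, the longest chain is S→G→J = 6+5+7 = 18, so the finish is 18 hours.
C has 11 hours of float (longest path through it is 7).
That remains the longest chain; total 18 hours.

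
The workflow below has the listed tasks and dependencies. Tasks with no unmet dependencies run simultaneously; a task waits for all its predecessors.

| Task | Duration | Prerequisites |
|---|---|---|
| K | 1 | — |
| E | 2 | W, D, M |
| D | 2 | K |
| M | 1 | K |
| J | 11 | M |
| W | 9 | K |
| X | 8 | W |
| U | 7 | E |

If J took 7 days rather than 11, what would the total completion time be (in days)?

Critical path before the change: K→W→E→U = 1+9+2+7 = 19 giving 19 days.
J has 6 days of float (longest path through it is 13).
No other chain overtakes it, so the finish is 19 days.

19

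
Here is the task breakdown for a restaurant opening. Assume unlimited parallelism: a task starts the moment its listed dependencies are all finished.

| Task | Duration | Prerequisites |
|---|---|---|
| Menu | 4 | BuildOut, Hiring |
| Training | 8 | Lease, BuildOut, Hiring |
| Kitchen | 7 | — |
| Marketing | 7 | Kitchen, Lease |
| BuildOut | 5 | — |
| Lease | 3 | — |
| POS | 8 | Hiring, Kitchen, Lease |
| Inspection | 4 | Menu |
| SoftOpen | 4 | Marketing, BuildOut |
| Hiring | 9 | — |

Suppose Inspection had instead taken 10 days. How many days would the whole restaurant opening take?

23

Critical path before the change: Kitchen→Marketing→SoftOpen = 7+7+4 = 18 giving 18 days.
The longest path through Inspection is only 17 days, so Inspection has float 1.
Now Hiring→Menu→Inspection = 9+4+10 = 23 is longest, so the finish becomes 23 days.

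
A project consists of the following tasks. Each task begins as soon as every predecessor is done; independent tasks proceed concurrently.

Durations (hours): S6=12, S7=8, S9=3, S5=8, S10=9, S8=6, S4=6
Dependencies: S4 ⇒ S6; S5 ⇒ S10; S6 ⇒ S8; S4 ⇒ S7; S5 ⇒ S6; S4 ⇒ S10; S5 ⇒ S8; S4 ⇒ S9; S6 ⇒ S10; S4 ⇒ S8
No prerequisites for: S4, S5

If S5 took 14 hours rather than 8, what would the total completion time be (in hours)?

35

Baseline: S5→S6→S10 = 8+12+9 = 29 → 29 hours.
Since S5 is critical, the +6 change carries straight to that chain (now 35 hours).
That remains the longest chain; total 35 hours.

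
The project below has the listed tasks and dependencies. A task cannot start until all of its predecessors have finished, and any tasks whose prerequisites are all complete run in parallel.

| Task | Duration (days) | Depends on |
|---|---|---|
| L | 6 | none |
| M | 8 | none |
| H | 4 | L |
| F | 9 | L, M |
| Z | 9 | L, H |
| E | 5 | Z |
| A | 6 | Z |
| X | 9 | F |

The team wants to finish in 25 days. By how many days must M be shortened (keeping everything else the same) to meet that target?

Current finish: 26 days; target: 25.
M is on every critical path, so each day cut from M cuts the finish by one (this holds down to a finish of 25).
Need 26 − 25 = 1 day off M → M becomes 7 days, finish becomes 25.

1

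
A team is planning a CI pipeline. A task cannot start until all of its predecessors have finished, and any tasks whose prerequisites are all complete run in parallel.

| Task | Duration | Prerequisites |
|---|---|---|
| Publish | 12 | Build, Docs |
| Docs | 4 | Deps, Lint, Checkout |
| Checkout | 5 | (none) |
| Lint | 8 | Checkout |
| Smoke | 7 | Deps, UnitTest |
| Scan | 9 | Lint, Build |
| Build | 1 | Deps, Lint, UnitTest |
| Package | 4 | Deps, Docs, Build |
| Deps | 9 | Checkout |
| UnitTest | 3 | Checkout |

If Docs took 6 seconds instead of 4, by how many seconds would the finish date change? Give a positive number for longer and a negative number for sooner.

The binding path is Checkout→Deps→Docs→Publish = 5+9+4+12 = 30; finish at 30 seconds.
Docs is on the critical path; changing it to 6 makes that path 32 seconds.
No other chain overtakes it, so the finish is 32 seconds.
Change in finish: 32 − 30 = +2 seconds.

2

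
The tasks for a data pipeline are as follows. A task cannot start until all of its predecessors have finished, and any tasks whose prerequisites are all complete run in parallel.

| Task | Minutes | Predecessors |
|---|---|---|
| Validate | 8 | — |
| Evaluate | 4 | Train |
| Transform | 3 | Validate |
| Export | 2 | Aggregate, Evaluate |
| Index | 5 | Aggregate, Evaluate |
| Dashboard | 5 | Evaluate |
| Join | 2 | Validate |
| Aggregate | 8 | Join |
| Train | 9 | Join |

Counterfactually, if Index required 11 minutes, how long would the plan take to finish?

34

The binding path is Validate→Join→Train→Evaluate→Index = 8+2+9+4+5 = 28; finish at 28 minutes.
Index lies on that path, so at 11 minutes the path becomes 34 minutes.
No other chain overtakes it, so the finish is 34 minutes.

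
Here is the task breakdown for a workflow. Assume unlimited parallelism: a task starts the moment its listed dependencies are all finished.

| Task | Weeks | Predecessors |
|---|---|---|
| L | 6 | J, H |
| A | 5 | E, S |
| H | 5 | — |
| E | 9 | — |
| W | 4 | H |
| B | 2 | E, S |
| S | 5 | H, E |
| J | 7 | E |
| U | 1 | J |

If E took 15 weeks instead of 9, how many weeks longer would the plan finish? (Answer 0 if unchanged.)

6

As given, the longest chain is E→J→L = 9+7+6 = 22, so the finish is 22 weeks.
E lies on that path, so at 15 weeks the path becomes 28 weeks.
The critical path is still E→J→L; finish is now 28 weeks.
Change in finish: 28 − 22 = +6 weeks.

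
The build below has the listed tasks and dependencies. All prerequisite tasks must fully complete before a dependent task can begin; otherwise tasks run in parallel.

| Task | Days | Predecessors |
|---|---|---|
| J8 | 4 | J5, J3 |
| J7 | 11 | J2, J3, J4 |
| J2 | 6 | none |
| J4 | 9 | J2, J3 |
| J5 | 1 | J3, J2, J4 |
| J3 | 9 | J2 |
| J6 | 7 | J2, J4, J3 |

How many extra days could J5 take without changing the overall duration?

6

J2→J3→J4→J7 = 6+9+9+11 = 35 sets the makespan at 35 days.
The longest chain containing J5 totals 29 days.
Slack of J5 = 30 − 24 = 6 days.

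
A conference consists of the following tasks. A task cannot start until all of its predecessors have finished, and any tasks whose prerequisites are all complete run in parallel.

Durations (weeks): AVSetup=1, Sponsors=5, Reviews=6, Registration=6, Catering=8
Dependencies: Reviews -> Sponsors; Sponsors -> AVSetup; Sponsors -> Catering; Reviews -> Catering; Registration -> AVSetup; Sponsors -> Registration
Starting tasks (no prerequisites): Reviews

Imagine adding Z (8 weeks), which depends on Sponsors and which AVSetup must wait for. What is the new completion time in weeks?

Originally the project takes 19 weeks.
With Z inserted, AVSetup now waits for max(Registration, Sponsors, Z).
New critical path: Reviews→Sponsors→Z→AVSetup = 6+5+8+1 = 20 ⇒ 20 weeks.

20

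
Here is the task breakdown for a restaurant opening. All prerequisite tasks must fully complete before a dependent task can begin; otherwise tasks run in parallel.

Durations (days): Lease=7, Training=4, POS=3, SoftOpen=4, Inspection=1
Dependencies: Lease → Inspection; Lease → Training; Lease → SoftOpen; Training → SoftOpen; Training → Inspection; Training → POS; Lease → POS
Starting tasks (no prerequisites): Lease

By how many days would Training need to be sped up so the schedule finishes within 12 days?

Current finish: 15 days; target: 12.
Training is on every critical path, so each day cut from Training cuts the finish by one (this holds down to a finish of 12).
Need 15 − 12 = 3 days off Training → Training becomes 1 day, finish becomes 12.

3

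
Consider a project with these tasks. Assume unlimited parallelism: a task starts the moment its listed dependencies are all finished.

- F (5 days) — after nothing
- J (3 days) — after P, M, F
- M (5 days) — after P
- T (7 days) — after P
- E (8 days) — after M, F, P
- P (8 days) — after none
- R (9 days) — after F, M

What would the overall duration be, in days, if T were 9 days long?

22

Baseline: P→M→R = 8+5+9 = 22 → 22 days.
The longest path through T is only 15 days, so T has float 7.
The critical path is still P→M→R; finish is now 22 days.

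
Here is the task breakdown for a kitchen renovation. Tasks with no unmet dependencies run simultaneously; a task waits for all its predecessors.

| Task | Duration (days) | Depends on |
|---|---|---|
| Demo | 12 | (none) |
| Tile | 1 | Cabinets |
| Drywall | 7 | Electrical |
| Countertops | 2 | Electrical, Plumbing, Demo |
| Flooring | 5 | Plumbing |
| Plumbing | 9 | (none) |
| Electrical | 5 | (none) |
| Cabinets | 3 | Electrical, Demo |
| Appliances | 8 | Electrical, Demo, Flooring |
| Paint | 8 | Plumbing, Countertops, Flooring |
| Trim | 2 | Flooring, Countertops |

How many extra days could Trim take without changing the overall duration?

Demo→Countertops→Paint = 12+2+8 = 22 sets the makespan at 22 days.
The longest chain containing Trim totals 16 days.
Float = 22 − 16 = 6.

6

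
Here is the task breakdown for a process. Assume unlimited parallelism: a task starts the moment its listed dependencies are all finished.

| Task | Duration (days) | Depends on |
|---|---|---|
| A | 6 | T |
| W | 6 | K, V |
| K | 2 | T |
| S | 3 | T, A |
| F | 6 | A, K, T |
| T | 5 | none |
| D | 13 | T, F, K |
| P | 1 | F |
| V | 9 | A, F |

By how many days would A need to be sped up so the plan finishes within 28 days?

Current finish: 32 days; target: 28.
A is on every critical path, so each day cut from A cuts the finish by one (this holds down to a finish of 28).
Need 32 − 28 = 4 days off A → A becomes 2 days, finish becomes 28.

4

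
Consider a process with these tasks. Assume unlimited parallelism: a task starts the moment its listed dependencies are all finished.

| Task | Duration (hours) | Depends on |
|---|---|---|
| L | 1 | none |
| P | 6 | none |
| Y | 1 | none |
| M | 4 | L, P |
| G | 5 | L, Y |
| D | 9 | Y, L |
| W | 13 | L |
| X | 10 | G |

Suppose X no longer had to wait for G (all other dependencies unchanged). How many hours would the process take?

14

With the dependency in place, L→G→X = 1+5+10 = 16 sets the finish at 16 hours.
Without G→X, X's earliest start moves from 6 to 0.
New critical path: L→W = 1+13 = 14 ⇒ 14 hours.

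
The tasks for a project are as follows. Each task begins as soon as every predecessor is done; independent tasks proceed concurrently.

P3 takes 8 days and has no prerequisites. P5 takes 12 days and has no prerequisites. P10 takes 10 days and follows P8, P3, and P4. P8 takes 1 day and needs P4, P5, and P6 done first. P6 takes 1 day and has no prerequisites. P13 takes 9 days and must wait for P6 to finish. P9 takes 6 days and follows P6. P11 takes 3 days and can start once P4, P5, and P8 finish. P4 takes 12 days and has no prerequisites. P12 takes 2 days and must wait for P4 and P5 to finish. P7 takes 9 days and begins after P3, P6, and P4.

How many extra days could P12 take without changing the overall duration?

The longest chain is P4→P8→P10 = 12+1+10 = 23; overall finish 23 days.
The longest chain containing P12 totals 14 days.
Slack of P12 = 21 − 12 = 9 days.

9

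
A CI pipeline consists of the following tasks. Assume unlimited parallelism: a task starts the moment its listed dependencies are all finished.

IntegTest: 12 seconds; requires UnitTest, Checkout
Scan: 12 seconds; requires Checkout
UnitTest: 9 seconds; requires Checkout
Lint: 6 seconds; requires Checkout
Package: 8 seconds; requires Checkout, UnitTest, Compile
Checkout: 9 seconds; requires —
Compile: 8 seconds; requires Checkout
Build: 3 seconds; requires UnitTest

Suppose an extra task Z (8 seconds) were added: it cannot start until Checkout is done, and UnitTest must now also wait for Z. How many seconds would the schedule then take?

38

Originally the schedule takes 30 seconds.
With Z inserted, UnitTest now waits for max(Checkout, Z).
New critical path: Checkout→Z→UnitTest→IntegTest = 9+8+9+12 = 38 ⇒ 38 seconds.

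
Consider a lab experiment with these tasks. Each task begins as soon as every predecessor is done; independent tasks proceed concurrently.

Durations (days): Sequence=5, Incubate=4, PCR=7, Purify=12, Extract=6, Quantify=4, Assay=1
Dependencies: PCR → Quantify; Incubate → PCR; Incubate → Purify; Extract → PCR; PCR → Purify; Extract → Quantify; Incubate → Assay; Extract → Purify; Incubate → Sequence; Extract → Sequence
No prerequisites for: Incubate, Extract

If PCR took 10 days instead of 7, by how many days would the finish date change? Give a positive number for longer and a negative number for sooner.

The binding path is Extract→PCR→Purify = 6+7+12 = 25; finish at 25 days.
Since PCR is critical, the +3 change carries straight to that chain (now 28 days).
The critical path is still Extract→PCR→Purify; finish is now 28 days.
Change in finish: 28 − 25 = +3 days.

3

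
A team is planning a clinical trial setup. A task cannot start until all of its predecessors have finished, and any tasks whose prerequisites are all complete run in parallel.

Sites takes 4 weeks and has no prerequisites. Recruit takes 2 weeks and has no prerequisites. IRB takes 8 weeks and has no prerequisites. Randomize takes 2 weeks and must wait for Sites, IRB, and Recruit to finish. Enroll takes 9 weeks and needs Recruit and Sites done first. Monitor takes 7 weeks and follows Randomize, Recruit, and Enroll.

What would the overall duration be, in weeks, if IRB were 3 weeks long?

The binding path is Sites→Enroll→Monitor = 4+9+7 = 20; finish at 20 weeks.
IRB has 3 weeks of float (longest path through it is 17).
No other chain overtakes it, so the finish is 20 weeks.

20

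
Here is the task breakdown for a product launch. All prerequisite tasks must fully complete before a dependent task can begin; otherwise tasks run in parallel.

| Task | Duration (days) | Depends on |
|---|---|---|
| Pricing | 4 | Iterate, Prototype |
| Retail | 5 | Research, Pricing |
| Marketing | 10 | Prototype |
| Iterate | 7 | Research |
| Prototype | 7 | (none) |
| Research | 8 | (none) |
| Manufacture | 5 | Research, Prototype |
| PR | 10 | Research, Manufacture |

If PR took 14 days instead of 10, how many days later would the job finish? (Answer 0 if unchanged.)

3

The binding path is Research→Iterate→Pricing→Retail = 8+7+4+5 = 24; finish at 24 days.
The longest path through PR is only 23 days, so PR has float 1.
New critical path: Research→Manufacture→PR = 8+5+14 = 27 ⇒ 27 days.
Change in finish: 27 − 24 = +3 days.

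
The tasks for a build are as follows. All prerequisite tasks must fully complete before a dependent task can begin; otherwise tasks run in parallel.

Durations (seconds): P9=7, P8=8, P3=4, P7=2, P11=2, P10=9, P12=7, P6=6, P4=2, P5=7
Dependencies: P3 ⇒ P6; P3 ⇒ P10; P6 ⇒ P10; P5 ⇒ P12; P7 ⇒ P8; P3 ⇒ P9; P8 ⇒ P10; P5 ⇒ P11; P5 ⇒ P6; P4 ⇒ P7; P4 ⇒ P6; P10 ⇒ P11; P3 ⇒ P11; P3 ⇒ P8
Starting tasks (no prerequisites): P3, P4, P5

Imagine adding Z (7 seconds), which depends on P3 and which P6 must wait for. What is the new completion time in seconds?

28

Originally the job takes 24 seconds.
With Z inserted, P6 now waits for max(P5, P3, P4, Z).
New critical path: P3→Z→P6→P10→P11 = 4+7+6+9+2 = 28 ⇒ 28 seconds.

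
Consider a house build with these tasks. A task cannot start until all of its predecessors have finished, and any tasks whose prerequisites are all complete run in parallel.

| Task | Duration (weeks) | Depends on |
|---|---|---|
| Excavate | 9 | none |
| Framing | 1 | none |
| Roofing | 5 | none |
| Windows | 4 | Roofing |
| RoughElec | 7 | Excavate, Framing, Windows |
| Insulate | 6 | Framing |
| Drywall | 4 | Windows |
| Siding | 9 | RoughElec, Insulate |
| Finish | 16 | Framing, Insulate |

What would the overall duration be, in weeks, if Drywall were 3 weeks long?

25

The binding path is Excavate→RoughElec→Siding = 9+7+9 = 25; finish at 25 weeks.
The longest path through Drywall is only 13 weeks, so Drywall has float 12.
No other chain overtakes it, so the finish is 25 weeks.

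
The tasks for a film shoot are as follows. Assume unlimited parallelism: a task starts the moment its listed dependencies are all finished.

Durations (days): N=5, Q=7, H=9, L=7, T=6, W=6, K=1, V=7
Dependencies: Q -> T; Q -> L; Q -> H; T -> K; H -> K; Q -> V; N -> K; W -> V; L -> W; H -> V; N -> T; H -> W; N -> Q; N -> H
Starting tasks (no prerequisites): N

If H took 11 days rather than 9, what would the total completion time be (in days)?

Baseline: N→Q→H→W→V = 5+7+9+6+7 = 34 → 34 days.
H lies on that path, so at 11 days the path becomes 36 days.
No other chain overtakes it, so the finish is 36 days.

36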